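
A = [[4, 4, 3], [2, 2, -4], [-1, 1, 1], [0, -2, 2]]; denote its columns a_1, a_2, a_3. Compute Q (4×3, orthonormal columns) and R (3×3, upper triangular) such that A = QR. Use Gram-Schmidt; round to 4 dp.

a_1 = (4, 2, -1, 0); ‖a_1‖ = 4.5826, so e_1 = (0.8729, 0.4364, -0.2182, 0.0000).
e_1·a_2 = 0.8729·4 + 0.4364·2 + (-0.2182)·1 + 0.0000·(-2) = 4.1461.
u_2 = a_2 − 4.1461·e_1 = (0.3810, 0.1905, 1.9048, -2.0000).
‖u_2‖ = 2.7946, so e_2 = (0.1363, 0.0682, 0.6816, -0.7157).
e_1·a_3 = 0.8729·3 + 0.4364·(-4) + (-0.2182)·1 + 0.0000·2 = 0.6547; e_2·a_3 = 0.1363·3 + 0.0682·(-4) + 0.6816·1 + (-0.7157)·2 = -0.6134.
u_3 = a_3 − 0.6547·e_1 + 0.6134·e_2 = (2.5122, -4.2439, 1.5610, 1.5610).
‖u_3‖ = 5.4033, so e_3 = (0.4649, -0.7854, 0.2889, 0.2889).

Q = [[0.8729, 0.1363, 0.4649], [0.4364, 0.0682, -0.7854], [-0.2182, 0.6816, 0.2889], [0.0000, -0.7157, 0.2889]], R = [[4.5826, 4.1461, 0.6547], [0.0000, 2.7946, -0.6134], [0.0000, 0.0000, 5.4033]]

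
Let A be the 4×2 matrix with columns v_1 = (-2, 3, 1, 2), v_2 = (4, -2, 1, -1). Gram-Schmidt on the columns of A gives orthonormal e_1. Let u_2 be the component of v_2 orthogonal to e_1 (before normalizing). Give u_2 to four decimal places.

v_1 = (-2, 3, 1, 2); ‖v_1‖ = 4.2426, so e_1 = (-0.4714, 0.7071, 0.2357, 0.4714).
e_1·v_2 = (-0.4714)·4 + 0.7071·(-2) + 0.2357·1 + 0.4714·(-1) = -3.5355.
u_2 = v_2 + 3.5355·e_1 = (2.3333, 0.5000, 1.8333, 0.6667).

u_2 = (2.3333, 0.5000, 1.8333, 0.6667)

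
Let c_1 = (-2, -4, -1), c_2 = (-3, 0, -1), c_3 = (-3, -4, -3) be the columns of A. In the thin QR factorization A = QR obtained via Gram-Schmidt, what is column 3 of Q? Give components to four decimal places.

q_3 = (0.3152, 0.0788, -0.9457)

c_1 = (-2, -4, -1); ‖c_1‖ = 4.5826, so q_1 = (-0.4364, -0.8729, -0.2182).
q_1·c_2 = (-0.4364)·(-3) + (-0.8729)·0 + (-0.2182)·(-1) = 1.5275.
u_2 = c_2 − 1.5275·q_1 = (-2.3333, 1.3333, -0.6667).
‖u_2‖ = 2.7689, so q_2 = (-0.8427, 0.4815, -0.2408).
q_1·c_3 = (-0.4364)·(-3) + (-0.8729)·(-4) + (-0.2182)·(-3) = 5.4554; q_2·c_3 = (-0.8427)·(-3) + 0.4815·(-4) + (-0.2408)·(-3) = 1.3242.
u_3 = c_3 − 5.4554·q_1 − 1.3242·q_2 = (0.4969, 0.1242, -1.4907).
‖u_3‖ = 1.5762, so q_3 = (0.3152, 0.0788, -0.9457).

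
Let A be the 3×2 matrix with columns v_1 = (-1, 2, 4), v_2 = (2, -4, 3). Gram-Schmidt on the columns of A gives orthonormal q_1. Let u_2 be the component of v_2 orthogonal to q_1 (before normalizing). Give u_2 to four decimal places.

q_1 = v_1/‖v_1‖ = (-1, 2, 4)/4.5826 = (-0.2182, 0.4364, 0.8729).
r_{12} = q_1·v_2 = 0.4364.
u_2 = v_2 − 0.4364·q_1 = (2.0952, -4.1905, 2.6190).

u_2 = (2.0952, -4.1905, 2.6190)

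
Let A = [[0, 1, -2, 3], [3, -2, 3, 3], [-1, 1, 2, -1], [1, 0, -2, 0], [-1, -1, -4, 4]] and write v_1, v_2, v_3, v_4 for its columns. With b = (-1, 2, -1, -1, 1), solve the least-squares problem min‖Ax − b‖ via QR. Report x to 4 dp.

x = (-0.3069, -1.1033, 0.1632, 0.0990)

v_1 = (0, 3, -1, 1, -1); ‖v_1‖ = 3.4641, so e_1 = (0.0000, 0.8660, -0.2887, 0.2887, -0.2887).
e_1·v_2 = 0.0000·1 + 0.8660·(-2) + (-0.2887)·1 + 0.2887·0 + (-0.2887)·(-1) = -1.7321.
u_2 = v_2 + 1.7321·e_1 = (1.0000, -0.5000, 0.5000, 0.5000, -1.5000).
‖u_2‖ = 2.0000, so e_2 = (0.5000, -0.2500, 0.2500, 0.2500, -0.7500).
e_1·v_3 = 0.0000·(-2) + 0.8660·3 + (-0.2887)·2 + 0.2887·(-2) + (-0.2887)·(-4) = 2.5981; e_2·v_3 = 0.5000·(-2) + (-0.2500)·3 + 0.2500·2 + 0.2500·(-2) + (-0.7500)·(-4) = 1.2500.
u_3 = v_3 − 2.5981·e_1 − 1.2500·e_2 = (-2.6250, 1.0625, 2.4375, -3.0625, -2.3125).
‖u_3‖ = 5.3561, so e_3 = (-0.4901, 0.1984, 0.4551, -0.5718, -0.4318).
e_1·v_4 = 0.0000·3 + 0.8660·3 + (-0.2887)·(-1) + 0.2887·0 + (-0.2887)·4 = 1.7321; e_2·v_4 = 0.5000·3 + (-0.2500)·3 + 0.2500·(-1) + 0.2500·0 + (-0.7500)·4 = -2.5000; e_3·v_4 = (-0.4901)·3 + 0.1984·3 + 0.4551·(-1) + (-0.5718)·0 + (-0.4318)·4 = -3.0573.
u_4 = v_4 − 1.7321·e_1 + 2.5000·e_2 + 3.0573·e_3 = (2.7516, 1.4815, 1.5163, -1.6231, 1.3050).
‖u_4‖ = 4.0501, so e_4 = (0.6794, 0.3658, 0.3744, -0.4008, 0.3222).
Qᵀb = (1.4434, -2.2500, 0.5718, 0.4008).
Back-substitute: x_4 = 0.4008/4.0501 = 0.0990.
x_3 = (0.5718 + 3.0573·0.0990)/5.3561 = 0.1632.
x_2 = (-2.2500 − 1.2500·0.1632 + 2.5000·0.0990)/2.0000 = -1.1033.
x_1 = (1.4434 + 1.7321·(-1.1033) − 2.5981·0.1632 − 1.7321·0.0990)/3.4641 = -0.3069.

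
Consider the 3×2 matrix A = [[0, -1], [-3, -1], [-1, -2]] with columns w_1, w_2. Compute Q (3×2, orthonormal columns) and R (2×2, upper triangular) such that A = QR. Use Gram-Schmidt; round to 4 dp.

Q = [[0.0000, -0.5345], [-0.9487, 0.2673], [-0.3162, -0.8018]], R = [[3.1623, 1.5811], [0.0000, 1.8708]]

w_1 = (0, -3, -1); ‖w_1‖ = 3.1623, so e_1 = (0.0000, -0.9487, -0.3162).
e_1·w_2 = 0.0000·(-1) + (-0.9487)·(-1) + (-0.3162)·(-2) = 1.5811.
u_2 = w_2 − 1.5811·e_1 = (-1.0000, 0.5000, -1.5000).
‖u_2‖ = 1.8708, so e_2 = (-0.5345, 0.2673, -0.8018).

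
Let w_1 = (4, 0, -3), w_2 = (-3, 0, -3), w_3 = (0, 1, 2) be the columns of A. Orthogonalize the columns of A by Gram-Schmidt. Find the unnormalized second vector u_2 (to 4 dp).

u_2 = (-2.5200, 0.0000, -3.3600)

e_1 = w_1/‖w_1‖ = (4, 0, -3)/5.0000 = (0.8000, 0.0000, -0.6000).
r_{12} = e_1·w_2 = -0.6000.
u_2 = w_2 + 0.6000·e_1 = (-2.5200, 0.0000, -3.3600).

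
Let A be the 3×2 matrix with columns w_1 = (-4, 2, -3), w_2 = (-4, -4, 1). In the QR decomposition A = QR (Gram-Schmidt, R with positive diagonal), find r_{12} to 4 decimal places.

w_1 = (-4, 2, -3); ‖w_1‖ = 5.3852, so q_1 = (-0.7428, 0.3714, -0.5571).
r_{12} = q_1·w_2 = 0.9285.

r_{12} = 0.9285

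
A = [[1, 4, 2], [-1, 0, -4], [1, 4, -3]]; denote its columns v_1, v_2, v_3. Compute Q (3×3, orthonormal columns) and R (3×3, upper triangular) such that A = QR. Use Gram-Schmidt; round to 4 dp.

v_1 = (1, -1, 1); ‖v_1‖ = 1.7321, so e_1 = (0.5774, -0.5774, 0.5774).
e_1·v_2 = 0.5774·4 + (-0.5774)·0 + 0.5774·4 = 4.6188.
u_2 = v_2 − 4.6188·e_1 = (1.3333, 2.6667, 1.3333).
‖u_2‖ = 3.2660, so e_2 = (0.4082, 0.8165, 0.4082).
e_1·v_3 = 0.5774·2 + (-0.5774)·(-4) + 0.5774·(-3) = 1.7321; e_2·v_3 = 0.4082·2 + 0.8165·(-4) + 0.4082·(-3) = -3.6742.
u_3 = v_3 − 1.7321·e_1 + 3.6742·e_2 = (2.5000, 0.0000, -2.5000).
‖u_3‖ = 3.5355, so e_3 = (0.7071, 0.0000, -0.7071).

Q = [[0.5774, 0.4082, 0.7071], [-0.5774, 0.8165, 0.0000], [0.5774, 0.4082, -0.7071]], R = [[1.7321, 4.6188, 1.7321], [0.0000, 3.2660, -3.6742], [0.0000, 0.0000, 3.5355]]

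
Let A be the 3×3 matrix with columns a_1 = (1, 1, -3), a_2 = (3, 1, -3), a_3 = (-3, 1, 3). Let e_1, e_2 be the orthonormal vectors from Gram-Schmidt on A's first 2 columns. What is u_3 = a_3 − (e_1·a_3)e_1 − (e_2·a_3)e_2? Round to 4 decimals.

u_3 = (0.0000, 1.8000, 0.6000)

a_1 = (1, 1, -3); ‖a_1‖ = 3.3166, so e_1 = (0.3015, 0.3015, -0.9045).
e_1·a_2 = 0.3015·3 + 0.3015·1 + (-0.9045)·(-3) = 3.9196.
u_2 = a_2 − 3.9196·e_1 = (1.8182, -0.1818, 0.5455).
‖u_2‖ = 1.9069, so e_2 = (0.9535, -0.0953, 0.2860).
e_1·a_3 = 0.3015·(-3) + 0.3015·1 + (-0.9045)·3 = -3.3166; e_2·a_3 = 0.9535·(-3) + (-0.0953)·1 + 0.2860·3 = -2.0976.
u_3 = a_3 + 3.3166·e_1 + 2.0976·e_2 = (0.0000, 1.8000, 0.6000).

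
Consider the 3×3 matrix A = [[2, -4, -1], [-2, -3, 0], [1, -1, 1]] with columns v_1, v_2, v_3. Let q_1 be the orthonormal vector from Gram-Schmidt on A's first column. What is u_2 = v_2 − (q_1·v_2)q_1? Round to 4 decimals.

u_2 = (-3.3333, -3.6667, -0.6667)

v_1 = (2, -2, 1); ‖v_1‖ = 3.0000, so q_1 = (0.6667, -0.6667, 0.3333).
q_1·v_2 = 0.6667·(-4) + (-0.6667)·(-3) + 0.3333·(-1) = -1.0000.
u_2 = v_2 + 1.0000·q_1 = (-3.3333, -3.6667, -0.6667).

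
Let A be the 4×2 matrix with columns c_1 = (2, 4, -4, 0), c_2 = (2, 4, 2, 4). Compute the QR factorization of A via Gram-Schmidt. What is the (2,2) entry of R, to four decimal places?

r_{22} = 6.0000

q_1 = c_1/‖c_1‖ = (2, 4, -4, 0)/6.0000 = (0.3333, 0.6667, -0.6667, 0.0000).
r_{12} = q_1·c_2 = 2.0000.
u_2 = c_2 − 2.0000·q_1 = (1.3333, 2.6667, 3.3333, 4.0000).
r_{22} = ‖u_2‖ = 6.0000.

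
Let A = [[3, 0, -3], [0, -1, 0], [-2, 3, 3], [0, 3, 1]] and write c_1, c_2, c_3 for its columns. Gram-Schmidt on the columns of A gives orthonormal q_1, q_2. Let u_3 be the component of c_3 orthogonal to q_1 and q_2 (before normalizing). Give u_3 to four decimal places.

c_1 = (3, 0, -2, 0); ‖c_1‖ = 3.6056, so q_1 = (0.8321, 0.0000, -0.5547, 0.0000).
q_1·c_2 = 0.8321·0 + 0.0000·(-1) + (-0.5547)·3 + 0.0000·3 = -1.6641.
u_2 = c_2 + 1.6641·q_1 = (1.3846, -1.0000, 2.0769, 3.0000).
‖u_2‖ = 4.0287, so q_2 = (0.3437, -0.2482, 0.5155, 0.7446).
q_1·c_3 = 0.8321·(-3) + 0.0000·0 + (-0.5547)·3 + 0.0000·1 = -4.1603; q_2·c_3 = 0.3437·(-3) + (-0.2482)·0 + 0.5155·3 + 0.7446·1 = 1.2602.
u_3 = c_3 + 4.1603·q_1 − 1.2602·q_2 = (0.0284, 0.3128, 0.0427, 0.0616).

u_3 = (0.0284, 0.3128, 0.0427, 0.0616)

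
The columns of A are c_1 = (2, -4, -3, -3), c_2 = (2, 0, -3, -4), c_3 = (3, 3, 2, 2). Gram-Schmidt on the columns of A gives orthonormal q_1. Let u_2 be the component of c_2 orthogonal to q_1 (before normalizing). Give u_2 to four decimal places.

u_2 = (0.6842, 2.6316, -1.0263, -2.0263)

c_1 = (2, -4, -3, -3); ‖c_1‖ = 6.1644, so q_1 = (0.3244, -0.6489, -0.4867, -0.4867).
q_1·c_2 = 0.3244·2 + (-0.6489)·0 + (-0.4867)·(-3) + (-0.4867)·(-4) = 4.0555.
u_2 = c_2 − 4.0555·q_1 = (0.6842, 2.6316, -1.0263, -2.0263).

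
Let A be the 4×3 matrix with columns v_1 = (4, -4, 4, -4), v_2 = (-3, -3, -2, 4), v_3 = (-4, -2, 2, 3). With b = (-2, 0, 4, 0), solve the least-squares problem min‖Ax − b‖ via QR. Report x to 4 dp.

q_1 = v_1/‖v_1‖ = (4, -4, 4, -4)/8.0000 = (0.5000, -0.5000, 0.5000, -0.5000).
r_{12} = q_1·v_2 = -3.0000.
u_2 = v_2 + 3.0000·q_1 = (-1.5000, -4.5000, -0.5000, 2.5000).
‖u_2‖ = 5.3852, so q_2 = (-0.2785, -0.8356, -0.0928, 0.4642).
r_{13} = q_1·v_3 = -1.5000; r_{23} = q_2·v_3 = 3.9924.
u_3 = v_3 + 1.5000·q_1 − 3.9924·q_2 = (-2.1379, 0.5862, 3.1207, 0.3966).
‖u_3‖ = 3.8484, so q_3 = (-0.5555, 0.1523, 0.8109, 0.1030).
Qᵀb = (1.0000, 0.1857, 4.3547).
Back-substitute: x_3 = 4.3547/3.8484 = 1.1315.
x_2 = (0.1857 − 3.9924·1.1315)/5.3852 = -0.8044.
x_1 = (1.0000 + 3.0000·(-0.8044) + 1.5000·1.1315)/8.0000 = 0.0355.

x = (0.0355, -0.8044, 1.1315)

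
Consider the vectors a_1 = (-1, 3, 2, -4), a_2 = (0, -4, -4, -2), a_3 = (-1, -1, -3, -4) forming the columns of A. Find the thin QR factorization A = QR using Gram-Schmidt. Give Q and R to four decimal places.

q_1 = a_1/‖a_1‖ = (-1, 3, 2, -4)/5.4772 = (-0.1826, 0.5477, 0.3651, -0.7303).
r_{12} = q_1·a_2 = -2.1909.
u_2 = a_2 + 2.1909·q_1 = (-0.4000, -2.8000, -3.2000, -3.6000).
‖u_2‖ = 5.5857, so q_2 = (-0.0716, -0.5013, -0.5729, -0.6445).
r_{13} = q_1·a_3 = 1.4606; r_{23} = q_2·a_3 = 4.8696.
u_3 = a_3 − 1.4606·q_1 − 4.8696·q_2 = (-0.3846, 0.6410, -0.7436, 0.2051).
‖u_3‖ = 1.0742, so q_3 = (-0.3581, 0.5968, -0.6922, 0.1910).

Q = [[-0.1826, -0.0716, -0.3581], [0.5477, -0.5013, 0.5968], [0.3651, -0.5729, -0.6922], [-0.7303, -0.6445, 0.1910]], R = [[5.4772, -2.1909, 1.4606], [0.0000, 5.5857, 4.8696], [0.0000, 0.0000, 1.0742]]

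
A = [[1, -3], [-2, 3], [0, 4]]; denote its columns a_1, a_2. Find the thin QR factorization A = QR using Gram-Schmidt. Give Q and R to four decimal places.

Q = [[0.4472, -0.2844], [-0.8944, -0.1422], [0.0000, 0.9481]], R = [[2.2361, -4.0249], [0.0000, 4.2190]]

e_1 = a_1/‖a_1‖ = (1, -2, 0)/2.2361 = (0.4472, -0.8944, 0.0000).
r_{12} = e_1·a_2 = -4.0249.
u_2 = a_2 + 4.0249·e_1 = (-1.2000, -0.6000, 4.0000).
‖u_2‖ = 4.2190, so e_2 = (-0.2844, -0.1422, 0.9481).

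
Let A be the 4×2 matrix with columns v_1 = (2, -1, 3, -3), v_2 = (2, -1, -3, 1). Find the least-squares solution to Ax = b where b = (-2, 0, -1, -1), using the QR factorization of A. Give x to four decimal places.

x = (-0.2500, -0.2500)

e_1 = v_1/‖v_1‖ = (2, -1, 3, -3)/4.7958 = (0.4170, -0.2085, 0.6255, -0.6255).
r_{12} = e_1·v_2 = -1.4596.
u_2 = v_2 + 1.4596·e_1 = (2.6087, -1.3043, -2.0870, 0.0870).
‖u_2‖ = 3.5874, so e_2 = (0.7272, -0.3636, -0.5817, 0.0242).
Qᵀb = (-0.8341, -0.8969).
Back-substitute: x_2 = -0.8969/3.5874 = -0.2500.
x_1 = (-0.8341 + 1.4596·(-0.2500))/4.7958 = -0.2500.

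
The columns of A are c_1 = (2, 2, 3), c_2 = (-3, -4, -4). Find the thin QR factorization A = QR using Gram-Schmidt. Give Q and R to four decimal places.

Q = [[0.4851, 0.0529], [0.4851, -0.8468], [0.7276, 0.5293]], R = [[4.1231, -6.3059], [0.0000, 1.1114]]

c_1 = (2, 2, 3); ‖c_1‖ = 4.1231, so q_1 = (0.4851, 0.4851, 0.7276).
q_1·c_2 = 0.4851·(-3) + 0.4851·(-4) + 0.7276·(-4) = -6.3059.
u_2 = c_2 + 6.3059·q_1 = (0.0588, -0.9412, 0.5882).
‖u_2‖ = 1.1114, so q_2 = (0.0529, -0.8468, 0.5293).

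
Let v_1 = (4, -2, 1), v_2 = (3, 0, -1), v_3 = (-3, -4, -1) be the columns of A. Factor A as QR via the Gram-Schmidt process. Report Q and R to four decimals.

Q = [[0.8729, 0.4395, -0.2120], [-0.4364, 0.5089, -0.7420], [0.2182, -0.7402, -0.6360]], R = [[4.5826, 2.4004, -1.0911], [0.0000, 2.0587, -2.6138], [0.0000, 0.0000, 4.2400]]

v_1 = (4, -2, 1); ‖v_1‖ = 4.5826, so q_1 = (0.8729, -0.4364, 0.2182).
q_1·v_2 = 0.8729·3 + (-0.4364)·0 + 0.2182·(-1) = 2.4004.
u_2 = v_2 − 2.4004·q_1 = (0.9048, 1.0476, -1.5238).
‖u_2‖ = 2.0587, so q_2 = (0.4395, 0.5089, -0.7402).
q_1·v_3 = 0.8729·(-3) + (-0.4364)·(-4) + 0.2182·(-1) = -1.0911; q_2·v_3 = 0.4395·(-3) + 0.5089·(-4) + (-0.7402)·(-1) = -2.6138.
u_3 = v_3 + 1.0911·q_1 + 2.6138·q_2 = (-0.8989, -3.1461, -2.6966).
‖u_3‖ = 4.2400, so q_3 = (-0.2120, -0.7420, -0.6360).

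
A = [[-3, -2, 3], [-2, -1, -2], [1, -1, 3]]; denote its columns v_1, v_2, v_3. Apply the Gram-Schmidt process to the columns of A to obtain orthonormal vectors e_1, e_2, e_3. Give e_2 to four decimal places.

e_2 = (-0.3162, 0.0000, -0.9487)

v_1 = (-3, -2, 1); ‖v_1‖ = 3.7417, so e_1 = (-0.8018, -0.5345, 0.2673).
e_1·v_2 = (-0.8018)·(-2) + (-0.5345)·(-1) + 0.2673·(-1) = 1.8708.
u_2 = v_2 − 1.8708·e_1 = (-0.5000, 0.0000, -1.5000).
‖u_2‖ = 1.5811, so e_2 = (-0.3162, 0.0000, -0.9487).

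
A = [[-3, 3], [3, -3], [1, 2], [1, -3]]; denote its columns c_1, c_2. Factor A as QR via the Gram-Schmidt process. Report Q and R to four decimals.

Q = [[-0.6708, 0.0417], [0.6708, -0.0417], [0.2236, 0.8198], [0.2236, -0.5697]], R = [[4.4721, -4.2485], [0.0000, 3.5986]]

q_1 = c_1/‖c_1‖ = (-3, 3, 1, 1)/4.4721 = (-0.6708, 0.6708, 0.2236, 0.2236).
r_{12} = q_1·c_2 = -4.2485.
u_2 = c_2 + 4.2485·q_1 = (0.1500, -0.1500, 2.9500, -2.0500).
‖u_2‖ = 3.5986, so q_2 = (0.0417, -0.0417, 0.8198, -0.5697).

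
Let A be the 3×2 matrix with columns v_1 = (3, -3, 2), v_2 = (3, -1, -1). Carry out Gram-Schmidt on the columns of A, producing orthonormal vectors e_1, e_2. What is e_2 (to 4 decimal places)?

v_1 = (3, -3, 2); ‖v_1‖ = 4.6904, so e_1 = (0.6396, -0.6396, 0.4264).
e_1·v_2 = 0.6396·3 + (-0.6396)·(-1) + 0.4264·(-1) = 2.1320.
u_2 = v_2 − 2.1320·e_1 = (1.6364, 0.3636, -1.9091).
‖u_2‖ = 2.5406, so e_2 = (0.6441, 0.1431, -0.7514).

e_2 = (0.6441, 0.1431, -0.7514)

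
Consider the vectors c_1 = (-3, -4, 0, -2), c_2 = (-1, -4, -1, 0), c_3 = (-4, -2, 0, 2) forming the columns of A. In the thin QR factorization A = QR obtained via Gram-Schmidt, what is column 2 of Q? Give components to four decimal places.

e_2 = (0.4098, -0.5854, -0.4244, 0.5561)

c_1 = (-3, -4, 0, -2); ‖c_1‖ = 5.3852, so e_1 = (-0.5571, -0.7428, 0.0000, -0.3714).
e_1·c_2 = (-0.5571)·(-1) + (-0.7428)·(-4) + 0.0000·(-1) + (-0.3714)·0 = 3.5282.
u_2 = c_2 − 3.5282·e_1 = (0.9655, -1.3793, -1.0000, 1.3103).
‖u_2‖ = 2.3562, so e_2 = (0.4098, -0.5854, -0.4244, 0.5561).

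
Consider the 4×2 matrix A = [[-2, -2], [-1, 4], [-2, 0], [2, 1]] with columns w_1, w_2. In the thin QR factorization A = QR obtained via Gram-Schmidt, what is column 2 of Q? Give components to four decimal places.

w_1 = (-2, -1, -2, 2); ‖w_1‖ = 3.6056, so q_1 = (-0.5547, -0.2774, -0.5547, 0.5547).
q_1·w_2 = (-0.5547)·(-2) + (-0.2774)·4 + (-0.5547)·0 + 0.5547·1 = 0.5547.
u_2 = w_2 − 0.5547·q_1 = (-1.6923, 4.1538, 0.3077, 0.6923).
‖u_2‖ = 4.5489, so q_2 = (-0.3720, 0.9132, 0.0676, 0.1522).

q_2 = (-0.3720, 0.9132, 0.0676, 0.1522)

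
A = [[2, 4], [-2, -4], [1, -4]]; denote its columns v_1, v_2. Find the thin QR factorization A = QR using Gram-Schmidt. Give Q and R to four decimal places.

Q = [[0.6667, 0.2357], [-0.6667, -0.2357], [0.3333, -0.9428]], R = [[3.0000, 4.0000], [0.0000, 5.6569]]

v_1 = (2, -2, 1); ‖v_1‖ = 3.0000, so q_1 = (0.6667, -0.6667, 0.3333).
q_1·v_2 = 0.6667·4 + (-0.6667)·(-4) + 0.3333·(-4) = 4.0000.
u_2 = v_2 − 4.0000·q_1 = (1.3333, -1.3333, -5.3333).
‖u_2‖ = 5.6569, so q_2 = (0.2357, -0.2357, -0.9428).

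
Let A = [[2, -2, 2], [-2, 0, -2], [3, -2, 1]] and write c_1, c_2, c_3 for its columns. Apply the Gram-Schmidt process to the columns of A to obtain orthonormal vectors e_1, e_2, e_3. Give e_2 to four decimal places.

e_2 = (-0.5659, -0.8085, -0.1617)

c_1 = (2, -2, 3); ‖c_1‖ = 4.1231, so e_1 = (0.4851, -0.4851, 0.7276).
e_1·c_2 = 0.4851·(-2) + (-0.4851)·0 + 0.7276·(-2) = -2.4254.
u_2 = c_2 + 2.4254·e_1 = (-0.8235, -1.1765, -0.2353).
‖u_2‖ = 1.4552, so e_2 = (-0.5659, -0.8085, -0.1617).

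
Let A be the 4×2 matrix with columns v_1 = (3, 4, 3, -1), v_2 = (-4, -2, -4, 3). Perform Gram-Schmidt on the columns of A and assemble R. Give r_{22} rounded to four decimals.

v_1 = (3, 4, 3, -1); ‖v_1‖ = 5.9161, so e_1 = (0.5071, 0.6761, 0.5071, -0.1690).
e_1·v_2 = 0.5071·(-4) + 0.6761·(-2) + 0.5071·(-4) + (-0.1690)·3 = -5.9161.
u_2 = v_2 + 5.9161·e_1 = (-1.0000, 2.0000, -1.0000, 2.0000).
r_{22} = ‖u_2‖ = 3.1623.

r_{22} = 3.1623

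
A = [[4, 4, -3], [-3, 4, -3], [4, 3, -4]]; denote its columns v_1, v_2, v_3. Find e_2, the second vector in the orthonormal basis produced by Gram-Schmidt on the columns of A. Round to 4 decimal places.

v_1 = (4, -3, 4); ‖v_1‖ = 6.4031, so e_1 = (0.6247, -0.4685, 0.6247).
e_1·v_2 = 0.6247·4 + (-0.4685)·4 + 0.6247·3 = 2.4988.
u_2 = v_2 − 2.4988·e_1 = (2.4390, 5.1707, 1.4390).
‖u_2‖ = 5.8954, so e_2 = (0.4137, 0.8771, 0.2441).

e_2 = (0.4137, 0.8771, 0.2441)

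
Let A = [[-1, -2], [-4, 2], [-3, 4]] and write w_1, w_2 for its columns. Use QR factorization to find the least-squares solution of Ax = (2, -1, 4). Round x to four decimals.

x = (-0.2000, 0.2667)

w_1 = (-1, -4, -3); ‖w_1‖ = 5.0990, so q_1 = (-0.1961, -0.7845, -0.5883).
q_1·w_2 = (-0.1961)·(-2) + (-0.7845)·2 + (-0.5883)·4 = -3.5301.
u_2 = w_2 + 3.5301·q_1 = (-2.6923, -0.7692, 1.9231).
‖u_2‖ = 3.3968, so q_2 = (-0.7926, -0.2265, 0.5661).
Qᵀb = (-1.9612, 0.9058).
Back-substitute: x_2 = 0.9058/3.3968 = 0.2667.
x_1 = (-1.9612 + 3.5301·0.2667)/5.0990 = -0.2000.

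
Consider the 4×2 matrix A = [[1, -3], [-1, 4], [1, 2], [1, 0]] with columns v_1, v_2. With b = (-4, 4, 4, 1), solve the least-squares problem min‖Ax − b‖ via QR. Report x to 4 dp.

x = (1.0220, 1.4176)

v_1 = (1, -1, 1, 1); ‖v_1‖ = 2.0000, so q_1 = (0.5000, -0.5000, 0.5000, 0.5000).
q_1·v_2 = 0.5000·(-3) + (-0.5000)·4 + 0.5000·2 + 0.5000·0 = -2.5000.
u_2 = v_2 + 2.5000·q_1 = (-1.7500, 2.7500, 3.2500, 1.2500).
‖u_2‖ = 4.7697, so q_2 = (-0.3669, 0.5766, 0.6814, 0.2621).
Qᵀb = (-1.5000, 6.7614).
Back-substitute: x_2 = 6.7614/4.7697 = 1.4176.
x_1 = (-1.5000 + 2.5000·1.4176)/2.0000 = 1.0220.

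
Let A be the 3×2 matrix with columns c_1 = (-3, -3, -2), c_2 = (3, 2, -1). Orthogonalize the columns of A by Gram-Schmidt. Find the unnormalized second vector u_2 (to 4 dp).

u_2 = (1.2273, 0.2273, -2.1818)

e_1 = c_1/‖c_1‖ = (-3, -3, -2)/4.6904 = (-0.6396, -0.6396, -0.4264).
r_{12} = e_1·c_2 = -2.7716.
u_2 = c_2 + 2.7716·e_1 = (1.2273, 0.2273, -2.1818).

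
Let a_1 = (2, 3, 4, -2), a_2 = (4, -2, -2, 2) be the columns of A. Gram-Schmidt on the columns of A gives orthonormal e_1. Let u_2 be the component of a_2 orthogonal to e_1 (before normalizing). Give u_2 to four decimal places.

a_1 = (2, 3, 4, -2); ‖a_1‖ = 5.7446, so e_1 = (0.3482, 0.5222, 0.6963, -0.3482).
e_1·a_2 = 0.3482·4 + 0.5222·(-2) + 0.6963·(-2) + (-0.3482)·2 = -1.7408.
u_2 = a_2 + 1.7408·e_1 = (4.6061, -1.0909, -0.7879, 1.3939).

u_2 = (4.6061, -1.0909, -0.7879, 1.3939)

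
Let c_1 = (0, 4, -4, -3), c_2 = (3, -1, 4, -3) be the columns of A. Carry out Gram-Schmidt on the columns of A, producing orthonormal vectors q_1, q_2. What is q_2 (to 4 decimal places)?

q_2 = (0.5299, 0.0129, 0.5170, -0.6721)

c_1 = (0, 4, -4, -3); ‖c_1‖ = 6.4031, so q_1 = (0.0000, 0.6247, -0.6247, -0.4685).
q_1·c_2 = 0.0000·3 + 0.6247·(-1) + (-0.6247)·4 + (-0.4685)·(-3) = -1.7179.
u_2 = c_2 + 1.7179·q_1 = (3.0000, 0.0732, 2.9268, -3.8049).
‖u_2‖ = 5.6612, so q_2 = (0.5299, 0.0129, 0.5170, -0.6721).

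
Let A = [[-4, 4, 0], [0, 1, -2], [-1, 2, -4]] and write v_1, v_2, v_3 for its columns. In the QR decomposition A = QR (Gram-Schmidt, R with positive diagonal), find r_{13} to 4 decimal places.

r_{13} = 0.9701

v_1 = (-4, 0, -1); ‖v_1‖ = 4.1231, so q_1 = (-0.9701, 0.0000, -0.2425).
r_{13} = q_1·v_3 = 0.9701.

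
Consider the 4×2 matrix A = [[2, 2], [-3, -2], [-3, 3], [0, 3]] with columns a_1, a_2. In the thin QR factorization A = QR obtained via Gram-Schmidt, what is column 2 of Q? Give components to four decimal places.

e_2 = (0.3747, -0.3658, 0.6156, 0.5889)

a_1 = (2, -3, -3, 0); ‖a_1‖ = 4.6904, so e_1 = (0.4264, -0.6396, -0.6396, 0.0000).
e_1·a_2 = 0.4264·2 + (-0.6396)·(-2) + (-0.6396)·3 + 0.0000·3 = 0.2132.
u_2 = a_2 − 0.2132·e_1 = (1.9091, -1.8636, 3.1364, 3.0000).
‖u_2‖ = 5.0946, so e_2 = (0.3747, -0.3658, 0.6156, 0.5889).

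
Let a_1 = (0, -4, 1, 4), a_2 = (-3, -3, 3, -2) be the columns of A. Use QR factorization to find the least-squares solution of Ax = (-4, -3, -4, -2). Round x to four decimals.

e_1 = a_1/‖a_1‖ = (0, -4, 1, 4)/5.7446 = (0.0000, -0.6963, 0.1741, 0.6963).
r_{12} = e_1·a_2 = 1.2185.
u_2 = a_2 − 1.2185·e_1 = (-3.0000, -2.1515, 2.7879, -2.8485).
‖u_2‖ = 5.4328, so e_2 = (-0.5522, -0.3960, 0.5132, -0.5243).
Qᵀb = (0.0000, 2.3929).
Back-substitute: x_2 = 2.3929/5.4328 = 0.4405.
x_1 = (0.0000 − 1.2185·0.4405)/5.7446 = -0.0934.

x = (-0.0934, 0.4405)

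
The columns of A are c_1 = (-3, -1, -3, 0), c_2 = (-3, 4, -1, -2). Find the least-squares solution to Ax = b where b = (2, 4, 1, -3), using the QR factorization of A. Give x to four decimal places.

e_1 = c_1/‖c_1‖ = (-3, -1, -3, 0)/4.3589 = (-0.6882, -0.2294, -0.6882, 0.0000).
r_{12} = e_1·c_2 = 1.8353.
u_2 = c_2 − 1.8353·e_1 = (-1.7368, 4.4211, 0.2632, -2.0000).
‖u_2‖ = 5.1606, so e_2 = (-0.3366, 0.8567, 0.0510, -0.3876).
Qᵀb = (-2.9824, 3.9673).
Back-substitute: x_2 = 3.9673/5.1606 = 0.7688.
x_1 = (-2.9824 − 1.8353·0.7688)/4.3589 = -1.0079.

x = (-1.0079, 0.7688)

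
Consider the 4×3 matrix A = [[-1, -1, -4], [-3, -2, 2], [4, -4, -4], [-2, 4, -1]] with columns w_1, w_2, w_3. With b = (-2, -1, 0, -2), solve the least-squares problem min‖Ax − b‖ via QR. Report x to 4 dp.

x = (0.5357, -0.0081, 0.4505)

w_1 = (-1, -3, 4, -2); ‖w_1‖ = 5.4772, so e_1 = (-0.1826, -0.5477, 0.7303, -0.3651).
e_1·w_2 = (-0.1826)·(-1) + (-0.5477)·(-2) + 0.7303·(-4) + (-0.3651)·4 = -3.1038.
u_2 = w_2 + 3.1038·e_1 = (-1.5667, -3.7000, -1.7333, 2.8667).
‖u_2‖ = 5.2313, so e_2 = (-0.2995, -0.7073, -0.3313, 0.5480).
e_1·w_3 = (-0.1826)·(-4) + (-0.5477)·2 + 0.7303·(-4) + (-0.3651)·(-1) = -2.9212; e_2·w_3 = (-0.2995)·(-4) + (-0.7073)·2 + (-0.3313)·(-4) + 0.5480·(-1) = 0.5607.
u_3 = w_3 + 2.9212·e_1 − 0.5607·e_2 = (-4.3654, 0.7966, -1.6809, -2.3739).
‖u_3‖ = 5.3059, so e_3 = (-0.8228, 0.1501, -0.3168, -0.4474).
Qᵀb = (1.6432, 0.2103, 2.3902).
Back-substitute: x_3 = 2.3902/5.3059 = 0.4505.
x_2 = (0.2103 − 0.5607·0.4505)/5.2313 = -0.0081.
x_1 = (1.6432 + 3.1038·(-0.0081) + 2.9212·0.4505)/5.4772 = 0.5357.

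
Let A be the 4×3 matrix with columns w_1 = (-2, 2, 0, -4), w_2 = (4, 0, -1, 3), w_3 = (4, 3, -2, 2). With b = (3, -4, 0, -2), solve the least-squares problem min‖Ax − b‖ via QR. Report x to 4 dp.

x = (3.0070, 5.5211, -3.2254)

q_1 = w_1/‖w_1‖ = (-2, 2, 0, -4)/4.8990 = (-0.4082, 0.4082, 0.0000, -0.8165).
r_{12} = q_1·w_2 = -4.0825.
u_2 = w_2 + 4.0825·q_1 = (2.3333, 1.6667, -1.0000, -0.3333).
‖u_2‖ = 3.0551, so q_2 = (0.7638, 0.5455, -0.3273, -0.1091).
r_{13} = q_1·w_3 = -2.0412; r_{23} = q_2·w_3 = 5.1281.
u_3 = w_3 + 2.0412·q_1 − 5.1281·q_2 = (-0.7500, 1.0357, -0.3214, 0.8929).
‖u_3‖ = 1.5924, so q_3 = (-0.4710, 0.6504, -0.2019, 0.5607).
Qᵀb = (-1.2247, 0.3273, -5.1360).
Back-substitute: x_3 = -5.1360/1.5924 = -3.2254.
x_2 = (0.3273 − 5.1281·(-3.2254))/3.0551 = 5.5211.
x_1 = (-1.2247 + 4.0825·5.5211 + 2.0412·(-3.2254))/4.8990 = 3.0070.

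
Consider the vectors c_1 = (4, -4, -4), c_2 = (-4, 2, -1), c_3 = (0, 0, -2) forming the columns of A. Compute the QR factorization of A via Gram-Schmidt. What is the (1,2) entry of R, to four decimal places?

r_{12} = -2.8868

q_1 = c_1/‖c_1‖ = (4, -4, -4)/6.9282 = (0.5774, -0.5774, -0.5774).
r_{12} = q_1·c_2 = -2.8868.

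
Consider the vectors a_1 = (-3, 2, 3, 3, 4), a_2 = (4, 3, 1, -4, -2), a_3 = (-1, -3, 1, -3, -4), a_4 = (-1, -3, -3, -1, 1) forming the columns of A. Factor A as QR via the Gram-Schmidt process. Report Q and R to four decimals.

q_1 = a_1/‖a_1‖ = (-3, 2, 3, 3, 4)/6.8557 = (-0.4376, 0.2917, 0.4376, 0.4376, 0.5835).
r_{12} = q_1·a_2 = -3.3549.
u_2 = a_2 + 3.3549·q_1 = (2.5319, 3.9787, 2.4681, -2.5319, -0.0426).
‖u_2‖ = 5.8945, so q_2 = (0.4295, 0.6750, 0.4187, -0.4295, -0.0072).
r_{13} = q_1·a_3 = -3.6466; r_{23} = q_2·a_3 = -0.7183.
u_3 = a_3 + 3.6466·q_1 + 0.7183·q_2 = (-2.2872, -1.4513, 2.8965, -1.7128, -1.8775).
‖u_3‖ = 4.7102, so q_3 = (-0.4856, -0.3081, 0.6149, -0.3636, -0.3986).
r_{14} = q_1·a_4 = -1.6045; r_{24} = q_2·a_4 = -3.2883; r_{34} = q_3·a_4 = -0.4699.
u_4 = a_4 + 1.6045·q_1 + 3.2883·q_2 + 0.4699·q_3 = (-0.5178, -0.4571, -0.6321, -1.8812, 1.7251).
‖u_4‖ = 2.7188, so q_4 = (-0.1905, -0.1681, -0.2325, -0.6919, 0.6345).

Q = [[-0.4376, 0.4295, -0.4856, -0.1905], [0.2917, 0.6750, -0.3081, -0.1681], [0.4376, 0.4187, 0.6149, -0.2325], [0.4376, -0.4295, -0.3636, -0.6919], [0.5835, -0.0072, -0.3986, 0.6345]], R = [[6.8557, -3.3549, -3.6466, -1.6045], [0.0000, 5.8945, -0.7183, -3.2883], [0.0000, 0.0000, 4.7102, -0.4699], [0.0000, 0.0000, 0.0000, 2.7188]]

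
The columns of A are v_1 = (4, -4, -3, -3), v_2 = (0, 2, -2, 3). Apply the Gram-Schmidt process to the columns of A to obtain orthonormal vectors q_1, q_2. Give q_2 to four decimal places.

q_1 = v_1/‖v_1‖ = (4, -4, -3, -3)/7.0711 = (0.5657, -0.5657, -0.4243, -0.4243).
r_{12} = q_1·v_2 = -1.5556.
u_2 = v_2 + 1.5556·q_1 = (0.8800, 1.1200, -2.6600, 2.3400).
‖u_2‖ = 3.8184, so q_2 = (0.2305, 0.2933, -0.6966, 0.6128).

q_2 = (0.2305, 0.2933, -0.6966, 0.6128)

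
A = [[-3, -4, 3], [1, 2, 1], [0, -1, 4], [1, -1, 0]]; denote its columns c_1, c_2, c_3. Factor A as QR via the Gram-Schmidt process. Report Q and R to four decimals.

Q = [[-0.9045, -0.1764, 0.1227], [0.3015, 0.3176, 0.5537], [0.0000, -0.3882, 0.8024], [0.3015, -0.8469, -0.1857]], R = [[3.3166, 3.9196, -2.4121], [0.0000, 2.5761, -1.7645], [0.0000, 0.0000, 4.1314]]

c_1 = (-3, 1, 0, 1); ‖c_1‖ = 3.3166, so q_1 = (-0.9045, 0.3015, 0.0000, 0.3015).
q_1·c_2 = (-0.9045)·(-4) + 0.3015·2 + 0.0000·(-1) + 0.3015·(-1) = 3.9196.
u_2 = c_2 − 3.9196·q_1 = (-0.4545, 0.8182, -1.0000, -2.1818).
‖u_2‖ = 2.5761, so q_2 = (-0.1764, 0.3176, -0.3882, -0.8469).
q_1·c_3 = (-0.9045)·3 + 0.3015·1 + 0.0000·4 + 0.3015·0 = -2.4121; q_2·c_3 = (-0.1764)·3 + 0.3176·1 + (-0.3882)·4 + (-0.8469)·0 = -1.7645.
u_3 = c_3 + 2.4121·q_1 + 1.7645·q_2 = (0.5068, 2.2877, 3.3151, -0.7671).
‖u_3‖ = 4.1314, so q_3 = (0.1227, 0.5537, 0.8024, -0.1857).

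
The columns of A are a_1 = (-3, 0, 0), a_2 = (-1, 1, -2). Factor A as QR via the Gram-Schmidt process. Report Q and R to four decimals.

Q = [[-1.0000, 0.0000], [0.0000, 0.4472], [0.0000, -0.8944]], R = [[3.0000, 1.0000], [0.0000, 2.2361]]

a_1 = (-3, 0, 0); ‖a_1‖ = 3.0000, so e_1 = (-1.0000, 0.0000, 0.0000).
e_1·a_2 = (-1.0000)·(-1) + 0.0000·1 + 0.0000·(-2) = 1.0000.
u_2 = a_2 − 1.0000·e_1 = (0.0000, 1.0000, -2.0000).
‖u_2‖ = 2.2361, so e_2 = (0.0000, 0.4472, -0.8944).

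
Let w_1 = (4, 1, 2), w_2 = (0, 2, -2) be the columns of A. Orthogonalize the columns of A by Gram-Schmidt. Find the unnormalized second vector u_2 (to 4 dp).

q_1 = w_1/‖w_1‖ = (4, 1, 2)/4.5826 = (0.8729, 0.2182, 0.4364).
r_{12} = q_1·w_2 = -0.4364.
u_2 = w_2 + 0.4364·q_1 = (0.3810, 2.0952, -1.8095).

u_2 = (0.3810, 2.0952, -1.8095)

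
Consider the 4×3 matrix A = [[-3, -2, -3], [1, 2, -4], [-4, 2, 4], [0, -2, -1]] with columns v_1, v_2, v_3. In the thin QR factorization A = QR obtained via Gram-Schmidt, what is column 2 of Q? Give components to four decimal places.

e_2 = (-0.5000, 0.5000, 0.5000, -0.5000)

e_1 = v_1/‖v_1‖ = (-3, 1, -4, 0)/5.0990 = (-0.5883, 0.1961, -0.7845, 0.0000).
r_{12} = e_1·v_2 = 0.0000.
u_2 = v_2 + 0.0000·e_1 = (-2.0000, 2.0000, 2.0000, -2.0000).
‖u_2‖ = 4.0000, so e_2 = (-0.5000, 0.5000, 0.5000, -0.5000).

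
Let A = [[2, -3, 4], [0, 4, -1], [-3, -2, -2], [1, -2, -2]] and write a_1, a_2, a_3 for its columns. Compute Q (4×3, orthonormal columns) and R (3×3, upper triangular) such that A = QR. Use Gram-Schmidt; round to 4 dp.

e_1 = a_1/‖a_1‖ = (2, 0, -3, 1)/3.7417 = (0.5345, 0.0000, -0.8018, 0.2673).
r_{12} = e_1·a_2 = -0.5345.
u_2 = a_2 + 0.5345·e_1 = (-2.7143, 4.0000, -2.4286, -1.8571).
‖u_2‖ = 5.7196, so e_2 = (-0.4746, 0.6993, -0.4246, -0.3247).
r_{13} = e_1·a_3 = 3.2071; r_{23} = e_2·a_3 = -1.0990.
u_3 = a_3 − 3.2071·e_1 + 1.0990·e_2 = (1.7642, -0.2314, 0.1048, -3.2140).
‖u_3‖ = 3.6751, so e_3 = (0.4800, -0.0630, 0.0285, -0.8745).

Q = [[0.5345, -0.4746, 0.4800], [0.0000, 0.6993, -0.0630], [-0.8018, -0.4246, 0.0285], [0.2673, -0.3247, -0.8745]], R = [[3.7417, -0.5345, 3.2071], [0.0000, 5.7196, -1.0990], [0.0000, 0.0000, 3.6751]]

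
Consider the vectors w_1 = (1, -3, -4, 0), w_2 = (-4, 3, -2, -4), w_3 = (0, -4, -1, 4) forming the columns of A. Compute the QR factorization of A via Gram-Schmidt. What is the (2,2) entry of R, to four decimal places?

w_1 = (1, -3, -4, 0); ‖w_1‖ = 5.0990, so e_1 = (0.1961, -0.5883, -0.7845, 0.0000).
e_1·w_2 = 0.1961·(-4) + (-0.5883)·3 + (-0.7845)·(-2) + 0.0000·(-4) = -0.9806.
u_2 = w_2 + 0.9806·e_1 = (-3.8077, 2.4231, -2.7692, -4.0000).
r_{22} = ‖u_2‖ = 6.6361.

r_{22} = 6.6361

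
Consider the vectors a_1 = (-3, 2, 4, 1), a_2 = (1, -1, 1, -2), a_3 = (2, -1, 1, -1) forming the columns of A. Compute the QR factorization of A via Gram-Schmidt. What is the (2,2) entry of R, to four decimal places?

q_1 = a_1/‖a_1‖ = (-3, 2, 4, 1)/5.4772 = (-0.5477, 0.3651, 0.7303, 0.1826).
r_{12} = q_1·a_2 = -0.5477.
u_2 = a_2 + 0.5477·q_1 = (0.7000, -0.8000, 1.4000, -1.9000).
r_{22} = ‖u_2‖ = 2.5884.

r_{22} = 2.5884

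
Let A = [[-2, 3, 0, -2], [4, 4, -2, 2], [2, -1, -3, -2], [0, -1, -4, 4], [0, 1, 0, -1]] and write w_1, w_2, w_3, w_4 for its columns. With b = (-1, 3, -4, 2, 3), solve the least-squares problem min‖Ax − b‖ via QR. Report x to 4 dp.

x = (-0.0164, 0.5523, 0.3952, 0.9385)

w_1 = (-2, 4, 2, 0, 0); ‖w_1‖ = 4.8990, so q_1 = (-0.4082, 0.8165, 0.4082, 0.0000, 0.0000).
q_1·w_2 = (-0.4082)·3 + 0.8165·4 + 0.4082·(-1) + 0.0000·(-1) + 0.0000·1 = 1.6330.
u_2 = w_2 − 1.6330·q_1 = (3.6667, 2.6667, -1.6667, -1.0000, 1.0000).
‖u_2‖ = 5.0332, so q_2 = (0.7285, 0.5298, -0.3311, -0.1987, 0.1987).
q_1·w_3 = (-0.4082)·0 + 0.8165·(-2) + 0.4082·(-3) + 0.0000·(-4) + 0.0000·0 = -2.8577; q_2·w_3 = 0.7285·0 + 0.5298·(-2) + (-0.3311)·(-3) + (-0.1987)·(-4) + 0.1987·0 = 0.7285.
u_3 = w_3 + 2.8577·q_1 − 0.7285·q_2 = (-1.6974, -0.0526, -1.5921, -3.8553, -0.1447).
‖u_3‖ = 4.5058, so q_3 = (-0.3767, -0.0117, -0.3533, -0.8556, -0.0321).
q_1·w_4 = (-0.4082)·(-2) + 0.8165·2 + 0.4082·(-2) + 0.0000·4 + 0.0000·(-1) = 1.6330; q_2·w_4 = 0.7285·(-2) + 0.5298·2 + (-0.3311)·(-2) + (-0.1987)·4 + 0.1987·(-1) = -0.7285; q_3·w_4 = (-0.3767)·(-2) + (-0.0117)·2 + (-0.3533)·(-2) + (-0.8556)·4 + (-0.0321)·(-1) = -1.9536.
u_4 = w_4 − 1.6330·q_1 + 0.7285·q_2 + 1.9536·q_3 = (-1.5386, 1.0298, -3.5982, 2.1837, -0.9180).
‖u_4‖ = 4.6889, so q_4 = (-0.3281, 0.2196, -0.7674, 0.4657, -0.1958).
Qᵀb = (1.2247, 2.3842, -0.0526, 4.4006).
Back-substitute: x_4 = 4.4006/4.6889 = 0.9385.
x_3 = (-0.0526 + 1.9536·0.9385)/4.5058 = 0.3952.
x_2 = (2.3842 − 0.7285·0.3952 + 0.7285·0.9385)/5.0332 = 0.5523.
x_1 = (1.2247 − 1.6330·0.5523 + 2.8577·0.3952 − 1.6330·0.9385)/4.8990 = -0.0164.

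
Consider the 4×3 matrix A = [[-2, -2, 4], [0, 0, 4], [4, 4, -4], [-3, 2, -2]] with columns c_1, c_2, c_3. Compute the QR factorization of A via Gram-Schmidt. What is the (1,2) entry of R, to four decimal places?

r_{12} = 2.5997

c_1 = (-2, 0, 4, -3); ‖c_1‖ = 5.3852, so e_1 = (-0.3714, 0.0000, 0.7428, -0.5571).
r_{12} = e_1·c_2 = 2.5997.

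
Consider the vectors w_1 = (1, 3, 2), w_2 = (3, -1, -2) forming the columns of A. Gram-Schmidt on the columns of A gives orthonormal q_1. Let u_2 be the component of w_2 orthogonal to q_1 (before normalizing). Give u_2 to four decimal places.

u_2 = (3.2857, -0.1429, -1.4286)

q_1 = w_1/‖w_1‖ = (1, 3, 2)/3.7417 = (0.2673, 0.8018, 0.5345).
r_{12} = q_1·w_2 = -1.0690.
u_2 = w_2 + 1.0690·q_1 = (3.2857, -0.1429, -1.4286).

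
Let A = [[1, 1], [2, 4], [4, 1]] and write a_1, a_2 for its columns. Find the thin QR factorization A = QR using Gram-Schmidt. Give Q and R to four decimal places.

Q = [[0.2182, 0.1208], [0.4364, 0.8755], [0.8729, -0.4679]], R = [[4.5826, 2.8368], [0.0000, 3.1547]]

e_1 = a_1/‖a_1‖ = (1, 2, 4)/4.5826 = (0.2182, 0.4364, 0.8729).
r_{12} = e_1·a_2 = 2.8368.
u_2 = a_2 − 2.8368·e_1 = (0.3810, 2.7619, -1.4762).
‖u_2‖ = 3.1547, so e_2 = (0.1208, 0.8755, -0.4679).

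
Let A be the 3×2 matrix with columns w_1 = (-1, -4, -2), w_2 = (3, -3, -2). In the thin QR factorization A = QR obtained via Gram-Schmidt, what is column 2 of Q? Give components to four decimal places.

q_1 = w_1/‖w_1‖ = (-1, -4, -2)/4.5826 = (-0.2182, -0.8729, -0.4364).
r_{12} = q_1·w_2 = 2.8368.
u_2 = w_2 − 2.8368·q_1 = (3.6190, -0.5238, -0.7619).
‖u_2‖ = 3.7353, so q_2 = (0.9689, -0.1402, -0.2040).

q_2 = (0.9689, -0.1402, -0.2040)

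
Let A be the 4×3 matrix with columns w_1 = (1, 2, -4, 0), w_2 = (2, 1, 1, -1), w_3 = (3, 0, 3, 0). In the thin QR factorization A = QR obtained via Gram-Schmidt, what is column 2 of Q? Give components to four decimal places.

e_2 = (0.7559, 0.3780, 0.3780, -0.3780)

w_1 = (1, 2, -4, 0); ‖w_1‖ = 4.5826, so e_1 = (0.2182, 0.4364, -0.8729, 0.0000).
e_1·w_2 = 0.2182·2 + 0.4364·1 + (-0.8729)·1 + 0.0000·(-1) = 0.0000.
u_2 = w_2 + 0.0000·e_1 = (2.0000, 1.0000, 1.0000, -1.0000).
‖u_2‖ = 2.6458, so e_2 = (0.7559, 0.3780, 0.3780, -0.3780).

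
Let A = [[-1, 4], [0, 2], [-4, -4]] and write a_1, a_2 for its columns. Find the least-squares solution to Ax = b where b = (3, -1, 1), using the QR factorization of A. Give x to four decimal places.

x = (-0.6923, 0.3974)

q_1 = a_1/‖a_1‖ = (-1, 0, -4)/4.1231 = (-0.2425, 0.0000, -0.9701).
r_{12} = q_1·a_2 = 2.9104.
u_2 = a_2 − 2.9104·q_1 = (4.7059, 2.0000, -1.1765).
‖u_2‖ = 5.2468, so q_2 = (0.8969, 0.3812, -0.2242).
Qᵀb = (-1.6977, 2.0853).
Back-substitute: x_2 = 2.0853/5.2468 = 0.3974.
x_1 = (-1.6977 − 2.9104·0.3974)/4.1231 = -0.6923.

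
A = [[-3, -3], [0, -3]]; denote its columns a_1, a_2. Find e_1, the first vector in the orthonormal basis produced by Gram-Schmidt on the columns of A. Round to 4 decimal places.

e_1 = (-1.0000, 0.0000)

e_1 = a_1/‖a_1‖ = (-3, 0)/3.0000 = (-1.0000, 0.0000).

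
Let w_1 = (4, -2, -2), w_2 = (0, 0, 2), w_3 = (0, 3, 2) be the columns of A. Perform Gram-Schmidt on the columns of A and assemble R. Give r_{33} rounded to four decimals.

r_{33} = 2.6833

q_1 = w_1/‖w_1‖ = (4, -2, -2)/4.8990 = (0.8165, -0.4082, -0.4082).
r_{12} = q_1·w_2 = -0.8165.
u_2 = w_2 + 0.8165·q_1 = (0.6667, -0.3333, 1.6667).
‖u_2‖ = 1.8257, so q_2 = (0.3651, -0.1826, 0.9129).
r_{13} = q_1·w_3 = -2.0412; r_{23} = q_2·w_3 = 1.2780.
u_3 = w_3 + 2.0412·q_1 − 1.2780·q_2 = (1.2000, 2.4000, 0.0000).
r_{33} = ‖u_3‖ = 2.6833.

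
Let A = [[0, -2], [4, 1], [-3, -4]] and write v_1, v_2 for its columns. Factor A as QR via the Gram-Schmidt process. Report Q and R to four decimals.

q_1 = v_1/‖v_1‖ = (0, 4, -3)/5.0000 = (0.0000, 0.8000, -0.6000).
r_{12} = q_1·v_2 = 3.2000.
u_2 = v_2 − 3.2000·q_1 = (-2.0000, -1.5600, -2.0800).
‖u_2‖ = 3.2802, so q_2 = (-0.6097, -0.4756, -0.6341).

Q = [[0.0000, -0.6097], [0.8000, -0.4756], [-0.6000, -0.6341]], R = [[5.0000, 3.2000], [0.0000, 3.2802]]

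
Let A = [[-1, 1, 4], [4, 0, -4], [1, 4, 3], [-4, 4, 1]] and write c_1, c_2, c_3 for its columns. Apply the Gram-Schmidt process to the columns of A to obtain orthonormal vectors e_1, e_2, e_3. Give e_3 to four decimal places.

e_3 = (0.6377, -0.4463, 0.3570, -0.5165)

c_1 = (-1, 4, 1, -4); ‖c_1‖ = 5.8310, so e_1 = (-0.1715, 0.6860, 0.1715, -0.6860).
e_1·c_2 = (-0.1715)·1 + 0.6860·0 + 0.1715·4 + (-0.6860)·4 = -2.2295.
u_2 = c_2 + 2.2295·e_1 = (0.6176, 1.5294, 4.3824, 2.4706).
‖u_2‖ = 5.2943, so e_2 = (0.1167, 0.2889, 0.8278, 0.4667).
e_1·c_3 = (-0.1715)·4 + 0.6860·(-4) + 0.1715·3 + (-0.6860)·1 = -3.6015; e_2·c_3 = 0.1167·4 + 0.2889·(-4) + 0.8278·3 + 0.4667·1 = 2.2610.
u_3 = c_3 + 3.6015·e_1 − 2.2610·e_2 = (3.1186, -2.1826, 1.7461, -2.5257).
‖u_3‖ = 4.8905, so e_3 = (0.6377, -0.4463, 0.3570, -0.5165).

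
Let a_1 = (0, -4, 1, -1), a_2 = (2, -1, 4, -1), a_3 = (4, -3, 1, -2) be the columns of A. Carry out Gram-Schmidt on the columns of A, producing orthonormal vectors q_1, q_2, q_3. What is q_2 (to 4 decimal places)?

q_2 = (0.4781, 0.2390, 0.8367, -0.1195)

a_1 = (0, -4, 1, -1); ‖a_1‖ = 4.2426, so q_1 = (0.0000, -0.9428, 0.2357, -0.2357).
q_1·a_2 = 0.0000·2 + (-0.9428)·(-1) + 0.2357·4 + (-0.2357)·(-1) = 2.1213.
u_2 = a_2 − 2.1213·q_1 = (2.0000, 1.0000, 3.5000, -0.5000).
‖u_2‖ = 4.1833, so q_2 = (0.4781, 0.2390, 0.8367, -0.1195).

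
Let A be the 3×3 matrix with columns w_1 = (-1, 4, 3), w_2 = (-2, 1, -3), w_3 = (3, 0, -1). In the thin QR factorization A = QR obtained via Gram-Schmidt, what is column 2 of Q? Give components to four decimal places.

w_1 = (-1, 4, 3); ‖w_1‖ = 5.0990, so e_1 = (-0.1961, 0.7845, 0.5883).
e_1·w_2 = (-0.1961)·(-2) + 0.7845·1 + 0.5883·(-3) = -0.5883.
u_2 = w_2 + 0.5883·e_1 = (-2.1154, 1.4615, -2.6538).
‖u_2‖ = 3.6951, so e_2 = (-0.5725, 0.3955, -0.7182).

e_2 = (-0.5725, 0.3955, -0.7182)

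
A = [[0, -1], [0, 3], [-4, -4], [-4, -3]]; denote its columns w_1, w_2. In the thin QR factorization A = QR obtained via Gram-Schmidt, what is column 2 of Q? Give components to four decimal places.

q_2 = (-0.3086, 0.9258, -0.1543, 0.1543)

w_1 = (0, 0, -4, -4); ‖w_1‖ = 5.6569, so q_1 = (0.0000, 0.0000, -0.7071, -0.7071).
q_1·w_2 = 0.0000·(-1) + 0.0000·3 + (-0.7071)·(-4) + (-0.7071)·(-3) = 4.9497.
u_2 = w_2 − 4.9497·q_1 = (-1.0000, 3.0000, -0.5000, 0.5000).
‖u_2‖ = 3.2404, so q_2 = (-0.3086, 0.9258, -0.1543, 0.1543).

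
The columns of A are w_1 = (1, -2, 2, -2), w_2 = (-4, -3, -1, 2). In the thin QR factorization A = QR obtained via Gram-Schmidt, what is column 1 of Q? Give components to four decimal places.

q_1 = (0.2774, -0.5547, 0.5547, -0.5547)

w_1 = (1, -2, 2, -2); ‖w_1‖ = 3.6056, so q_1 = (0.2774, -0.5547, 0.5547, -0.5547).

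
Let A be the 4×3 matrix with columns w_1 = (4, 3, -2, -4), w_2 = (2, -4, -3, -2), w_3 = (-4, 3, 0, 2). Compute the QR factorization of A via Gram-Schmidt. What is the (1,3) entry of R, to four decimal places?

r_{13} = -2.2361

w_1 = (4, 3, -2, -4); ‖w_1‖ = 6.7082, so e_1 = (0.5963, 0.4472, -0.2981, -0.5963).
r_{13} = e_1·w_3 = -2.2361.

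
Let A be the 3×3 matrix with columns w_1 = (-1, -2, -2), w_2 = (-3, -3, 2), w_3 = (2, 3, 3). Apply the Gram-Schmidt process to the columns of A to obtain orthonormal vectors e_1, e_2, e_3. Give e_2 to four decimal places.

e_2 = (-0.5575, -0.4308, 0.7096)

w_1 = (-1, -2, -2); ‖w_1‖ = 3.0000, so e_1 = (-0.3333, -0.6667, -0.6667).
e_1·w_2 = (-0.3333)·(-3) + (-0.6667)·(-3) + (-0.6667)·2 = 1.6667.
u_2 = w_2 − 1.6667·e_1 = (-2.4444, -1.8889, 3.1111).
‖u_2‖ = 4.3843, so e_2 = (-0.5575, -0.4308, 0.7096).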